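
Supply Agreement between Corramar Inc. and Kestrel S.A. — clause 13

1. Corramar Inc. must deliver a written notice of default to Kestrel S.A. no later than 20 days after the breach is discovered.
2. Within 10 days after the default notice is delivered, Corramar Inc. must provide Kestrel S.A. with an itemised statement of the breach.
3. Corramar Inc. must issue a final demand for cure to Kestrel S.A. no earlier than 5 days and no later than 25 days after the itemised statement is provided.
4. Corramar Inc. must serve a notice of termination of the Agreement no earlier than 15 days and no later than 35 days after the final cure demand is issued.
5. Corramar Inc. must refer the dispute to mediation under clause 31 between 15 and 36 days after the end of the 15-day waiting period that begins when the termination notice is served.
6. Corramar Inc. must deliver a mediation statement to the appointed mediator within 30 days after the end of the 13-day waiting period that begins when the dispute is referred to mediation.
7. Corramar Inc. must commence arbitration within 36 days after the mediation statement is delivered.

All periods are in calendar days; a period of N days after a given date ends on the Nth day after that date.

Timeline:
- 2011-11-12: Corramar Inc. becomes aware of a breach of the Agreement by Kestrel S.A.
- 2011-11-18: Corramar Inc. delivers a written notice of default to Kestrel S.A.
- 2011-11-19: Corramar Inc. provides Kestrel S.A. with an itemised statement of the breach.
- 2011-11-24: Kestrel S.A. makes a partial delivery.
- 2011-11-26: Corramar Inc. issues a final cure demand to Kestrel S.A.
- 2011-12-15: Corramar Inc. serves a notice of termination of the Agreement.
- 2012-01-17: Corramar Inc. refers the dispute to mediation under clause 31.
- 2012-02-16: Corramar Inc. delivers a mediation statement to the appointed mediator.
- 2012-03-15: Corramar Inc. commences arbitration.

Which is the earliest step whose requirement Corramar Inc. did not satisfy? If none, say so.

None — every step was satisfied

(1) due by 2011-11-12 + 20 days = 2011-12-02; done 2011-11-18 — timely.
(2) due by 2011-11-18 + 10 days = 2011-11-28; completed 2011-11-19, before the deadline.
(3) the permitted window runs from 2011-11-19 + 5 = 2011-11-24 to 2011-11-19 + 25 = 2011-12-14; done 2011-11-26, which is between those dates.
(4) the permitted window runs from 2011-11-26 + 15 = 2011-12-11 to 2011-11-26 + 35 = 2011-12-31; done 2011-12-15 — within the window.
(5) the permitted window runs from 2011-12-30 + 15 = 2012-01-14 to 2011-12-30 + 36 = 2012-02-04; done 2012-01-17, which is between those dates.
(6) due by 2012-01-30 + 30 days = 2012-02-29; 2012-02-16 is within that limit.
(7) due by 2012-02-16 + 36 days = 2012-03-23; done 2012-03-15 — timely.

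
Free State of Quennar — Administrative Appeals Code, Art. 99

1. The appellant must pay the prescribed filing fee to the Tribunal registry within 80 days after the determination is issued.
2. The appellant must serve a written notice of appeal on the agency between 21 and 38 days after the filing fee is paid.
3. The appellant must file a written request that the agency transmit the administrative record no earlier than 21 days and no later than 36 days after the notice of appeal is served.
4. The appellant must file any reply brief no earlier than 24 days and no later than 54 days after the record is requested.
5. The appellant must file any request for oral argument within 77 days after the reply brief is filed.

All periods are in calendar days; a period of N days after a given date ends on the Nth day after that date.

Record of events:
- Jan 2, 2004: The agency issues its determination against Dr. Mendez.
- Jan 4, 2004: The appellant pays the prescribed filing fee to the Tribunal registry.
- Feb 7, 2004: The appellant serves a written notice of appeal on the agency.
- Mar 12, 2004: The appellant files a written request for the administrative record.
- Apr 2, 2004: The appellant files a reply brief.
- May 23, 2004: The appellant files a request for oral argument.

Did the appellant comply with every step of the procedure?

No

Step 1: 80 days after Jan 2, 2004 (when the determination is issued) is Mar 22, 2004; Jan 4, 2004 is within that limit.
Step 2: the window is 21–38 days after Jan 4, 2004 (when the filing fee is paid), so Jan 25, 2004 through Feb 11, 2004; done Feb 7, 2004, which is between those dates.
Step 3: the window is 21–36 days after Feb 7, 2004 (when the notice of appeal is served), so Feb 28, 2004 through Mar 14, 2004; done Mar 12, 2004, which is between those dates.
Step 4: the window is 24–54 days after Mar 12, 2004 (when the record is requested), so Apr 5, 2004 through May 5, 2004; done Apr 2, 2004 — 3 days before the window opened.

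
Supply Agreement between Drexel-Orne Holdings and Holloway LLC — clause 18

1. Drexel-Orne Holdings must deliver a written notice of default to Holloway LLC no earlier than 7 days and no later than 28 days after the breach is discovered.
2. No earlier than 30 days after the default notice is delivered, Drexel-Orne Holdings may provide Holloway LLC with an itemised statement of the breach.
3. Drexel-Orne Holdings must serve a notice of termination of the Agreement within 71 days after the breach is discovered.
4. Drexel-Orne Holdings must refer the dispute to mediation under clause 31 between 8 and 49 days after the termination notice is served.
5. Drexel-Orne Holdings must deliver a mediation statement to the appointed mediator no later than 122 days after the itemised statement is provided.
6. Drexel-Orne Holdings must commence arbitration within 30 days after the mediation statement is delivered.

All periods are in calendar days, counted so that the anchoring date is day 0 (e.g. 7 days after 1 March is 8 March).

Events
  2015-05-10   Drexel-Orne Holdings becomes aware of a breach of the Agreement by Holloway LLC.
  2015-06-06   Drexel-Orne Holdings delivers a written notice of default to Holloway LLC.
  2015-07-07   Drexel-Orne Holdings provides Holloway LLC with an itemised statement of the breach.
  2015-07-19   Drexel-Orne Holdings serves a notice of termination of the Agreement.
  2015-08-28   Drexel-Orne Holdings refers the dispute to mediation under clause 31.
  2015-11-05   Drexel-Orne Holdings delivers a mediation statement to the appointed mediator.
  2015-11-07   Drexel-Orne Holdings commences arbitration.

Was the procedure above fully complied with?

Yes

Step 1: the window is 7–28 days after 2015-05-10 (when the breach is discovered), so 2015-05-17 through 2015-06-07; done 2015-06-06 — within the window.
Step 2: the earliest permitted date is 30 days after 2015-06-06 (when the default notice is delivered), i.e. 2015-07-06; done 2015-07-07, after the minimum wait.
Step 3: 71 days after 2015-05-10 (when the breach is discovered) is 2015-07-20; completed 2015-07-19, before the deadline.
Step 4: the window is 8–49 days after 2015-07-19 (when the termination notice is served), so 2015-07-27 through 2015-09-06; done 2015-08-28 — within the window.
Step 5: 122 days after 2015-07-07 (when the itemised statement is provided) is 2015-11-06; completed 2015-11-05, before the deadline.
Step 6: 30 days after 2015-11-05 (when the mediation statement is delivered) is 2015-12-05; done 2015-11-07 — timely.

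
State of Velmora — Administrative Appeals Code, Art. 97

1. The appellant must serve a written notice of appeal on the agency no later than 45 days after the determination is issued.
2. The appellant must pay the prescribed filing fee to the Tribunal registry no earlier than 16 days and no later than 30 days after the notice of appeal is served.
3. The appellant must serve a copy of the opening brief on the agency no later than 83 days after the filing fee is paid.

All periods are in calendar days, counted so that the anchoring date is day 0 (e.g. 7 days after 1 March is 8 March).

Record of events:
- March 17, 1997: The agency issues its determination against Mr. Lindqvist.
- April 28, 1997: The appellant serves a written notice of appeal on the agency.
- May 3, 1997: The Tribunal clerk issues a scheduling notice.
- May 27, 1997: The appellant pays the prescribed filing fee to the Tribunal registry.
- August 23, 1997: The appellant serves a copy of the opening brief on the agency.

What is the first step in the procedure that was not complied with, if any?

Step 3

Step 1 — counting 45 days from March 17, 1997 (when the determination is issued) gives a deadline of May 1, 1997; done April 28, 1997 — timely.
Step 2 — 16 and 30 days from April 28, 1997 (when the notice of appeal is served) are May 14, 1997 and May 28, 1997 respectively; done May 27, 1997, which is between those dates.
Step 3 — counting 83 days from May 27, 1997 (when the filing fee is paid) gives a deadline of August 18, 1997; not done until August 23, 1997, 5 days after the deadline.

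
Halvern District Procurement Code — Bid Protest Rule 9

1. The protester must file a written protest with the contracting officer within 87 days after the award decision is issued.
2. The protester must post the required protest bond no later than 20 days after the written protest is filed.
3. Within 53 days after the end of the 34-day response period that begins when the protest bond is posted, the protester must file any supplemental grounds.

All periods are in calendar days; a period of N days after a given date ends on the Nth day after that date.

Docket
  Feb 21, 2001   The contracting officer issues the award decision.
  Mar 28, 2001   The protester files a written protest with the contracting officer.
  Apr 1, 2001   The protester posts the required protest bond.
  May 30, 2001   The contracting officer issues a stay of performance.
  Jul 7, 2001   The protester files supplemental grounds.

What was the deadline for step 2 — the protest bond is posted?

Apr 17, 2001

Step 2 runs from Mar 28, 2001, when the written protest is filed. 20 days after Mar 28, 2001 is Apr 17, 2001.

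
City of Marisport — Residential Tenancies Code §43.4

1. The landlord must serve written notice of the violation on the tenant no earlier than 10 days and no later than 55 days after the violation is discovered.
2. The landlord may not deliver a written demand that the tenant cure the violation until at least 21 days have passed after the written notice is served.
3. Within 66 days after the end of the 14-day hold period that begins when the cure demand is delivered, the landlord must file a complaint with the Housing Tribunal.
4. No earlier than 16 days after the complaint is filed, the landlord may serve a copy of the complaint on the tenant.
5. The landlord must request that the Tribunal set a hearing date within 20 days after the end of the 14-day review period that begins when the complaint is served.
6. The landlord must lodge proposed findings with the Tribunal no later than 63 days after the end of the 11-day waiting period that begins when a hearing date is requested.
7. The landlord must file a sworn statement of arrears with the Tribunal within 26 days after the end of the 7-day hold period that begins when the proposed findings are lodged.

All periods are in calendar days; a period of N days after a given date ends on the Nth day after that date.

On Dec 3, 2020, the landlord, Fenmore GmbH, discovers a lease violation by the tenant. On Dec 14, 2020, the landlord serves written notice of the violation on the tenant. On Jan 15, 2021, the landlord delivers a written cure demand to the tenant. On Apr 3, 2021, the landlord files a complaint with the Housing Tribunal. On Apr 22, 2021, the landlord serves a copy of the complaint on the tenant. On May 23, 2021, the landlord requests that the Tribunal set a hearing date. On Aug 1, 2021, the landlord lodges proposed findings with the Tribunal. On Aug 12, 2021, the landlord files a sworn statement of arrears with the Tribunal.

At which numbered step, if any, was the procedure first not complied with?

(1) the permitted window runs from Dec 3, 2020 + 10 = Dec 13, 2020 to Dec 3, 2020 + 55 = Jan 27, 2021; done Dec 14, 2020, which is between those dates.
(2) permitted from Dec 14, 2020 + 21 days = Jan 4, 2021 onward; done Jan 15, 2021, after the minimum wait.
(3) due by Jan 29, 2021 + 66 days = Apr 5, 2021; done Apr 3, 2021 — timely.
(4) permitted from Apr 3, 2021 + 16 days = Apr 19, 2021 onward; Apr 22, 2021 is on or after that date.
(5) due by May 6, 2021 + 20 days = May 26, 2021; May 23, 2021 is within that limit.
(6) due by Jun 3, 2021 + 63 days = Aug 5, 2021; completed Aug 1, 2021, before the deadline.
(7) due by Aug 8, 2021 + 26 days = Sep 3, 2021; Aug 12, 2021 is within that limit.

None — every step was satisfied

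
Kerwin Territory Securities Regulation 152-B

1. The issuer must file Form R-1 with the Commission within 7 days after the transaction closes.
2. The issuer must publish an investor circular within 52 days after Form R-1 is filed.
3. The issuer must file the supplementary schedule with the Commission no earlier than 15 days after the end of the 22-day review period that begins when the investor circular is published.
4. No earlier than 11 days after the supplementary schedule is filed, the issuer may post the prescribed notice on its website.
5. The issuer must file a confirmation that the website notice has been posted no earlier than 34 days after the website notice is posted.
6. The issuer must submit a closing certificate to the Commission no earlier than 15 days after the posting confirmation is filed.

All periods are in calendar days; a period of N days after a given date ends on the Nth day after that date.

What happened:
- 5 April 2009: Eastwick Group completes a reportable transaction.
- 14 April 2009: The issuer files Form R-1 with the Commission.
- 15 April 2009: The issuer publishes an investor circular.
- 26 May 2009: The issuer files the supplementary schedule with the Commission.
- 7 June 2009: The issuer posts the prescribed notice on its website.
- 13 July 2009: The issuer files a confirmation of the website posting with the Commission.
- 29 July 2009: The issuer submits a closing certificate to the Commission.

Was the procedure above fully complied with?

(1) due by 5 April 2009 + 7 days = 12 April 2009; 14 April 2009 misses that deadline by 2 days.

No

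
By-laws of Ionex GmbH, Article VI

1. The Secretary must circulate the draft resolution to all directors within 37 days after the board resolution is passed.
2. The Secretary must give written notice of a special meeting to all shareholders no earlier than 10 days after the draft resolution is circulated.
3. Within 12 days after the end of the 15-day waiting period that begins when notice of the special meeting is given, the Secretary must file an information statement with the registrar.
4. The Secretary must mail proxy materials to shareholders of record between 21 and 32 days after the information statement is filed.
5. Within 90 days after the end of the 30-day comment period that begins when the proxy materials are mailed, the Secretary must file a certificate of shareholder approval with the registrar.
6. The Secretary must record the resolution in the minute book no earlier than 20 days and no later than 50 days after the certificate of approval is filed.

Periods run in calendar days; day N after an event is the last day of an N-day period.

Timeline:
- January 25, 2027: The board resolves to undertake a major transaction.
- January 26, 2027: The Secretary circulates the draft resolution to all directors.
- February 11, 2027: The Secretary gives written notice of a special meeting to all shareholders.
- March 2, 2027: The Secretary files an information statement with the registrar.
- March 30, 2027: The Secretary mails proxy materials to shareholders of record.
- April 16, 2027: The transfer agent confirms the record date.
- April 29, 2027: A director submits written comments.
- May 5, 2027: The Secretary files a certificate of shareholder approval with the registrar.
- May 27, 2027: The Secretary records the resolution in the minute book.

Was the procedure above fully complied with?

Yes

(1) due by January 25, 2027 + 37 days = March 3, 2027; completed January 26, 2027, before the deadline.
(2) permitted from January 26, 2027 + 10 days = February 5, 2027 onward; done February 11, 2027 — permitted.
(3) due by February 26, 2027 + 12 days = March 10, 2027; completed March 2, 2027, before the deadline.
(4) the permitted window runs from March 2, 2027 + 21 = March 23, 2027 to March 2, 2027 + 32 = April 3, 2027; done March 30, 2027 — within the window.
(5) due by April 29, 2027 + 90 days = July 28, 2027; May 5, 2027 is within that limit.
(6) the permitted window runs from May 5, 2027 + 20 = May 25, 2027 to May 5, 2027 + 50 = June 24, 2027; May 27, 2027 falls inside that range.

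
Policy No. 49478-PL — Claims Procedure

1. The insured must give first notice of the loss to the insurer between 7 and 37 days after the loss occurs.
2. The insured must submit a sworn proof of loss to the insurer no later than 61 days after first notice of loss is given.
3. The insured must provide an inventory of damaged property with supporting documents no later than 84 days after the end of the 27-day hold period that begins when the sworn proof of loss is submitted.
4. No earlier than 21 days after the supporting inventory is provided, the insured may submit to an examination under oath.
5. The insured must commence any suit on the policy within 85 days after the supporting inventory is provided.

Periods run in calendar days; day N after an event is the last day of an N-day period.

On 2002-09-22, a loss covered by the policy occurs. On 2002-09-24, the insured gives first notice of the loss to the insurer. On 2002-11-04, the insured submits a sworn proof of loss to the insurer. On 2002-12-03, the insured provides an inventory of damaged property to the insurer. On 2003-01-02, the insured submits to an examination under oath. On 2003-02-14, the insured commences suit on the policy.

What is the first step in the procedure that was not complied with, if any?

Step 1: the window is 7–37 days after 2002-09-22 (when the loss occurs), so 2002-09-29 through 2002-10-29; done 2002-09-24 — 5 days before the window opened.
No need to go further; step 1 was not satisfied.

Step 1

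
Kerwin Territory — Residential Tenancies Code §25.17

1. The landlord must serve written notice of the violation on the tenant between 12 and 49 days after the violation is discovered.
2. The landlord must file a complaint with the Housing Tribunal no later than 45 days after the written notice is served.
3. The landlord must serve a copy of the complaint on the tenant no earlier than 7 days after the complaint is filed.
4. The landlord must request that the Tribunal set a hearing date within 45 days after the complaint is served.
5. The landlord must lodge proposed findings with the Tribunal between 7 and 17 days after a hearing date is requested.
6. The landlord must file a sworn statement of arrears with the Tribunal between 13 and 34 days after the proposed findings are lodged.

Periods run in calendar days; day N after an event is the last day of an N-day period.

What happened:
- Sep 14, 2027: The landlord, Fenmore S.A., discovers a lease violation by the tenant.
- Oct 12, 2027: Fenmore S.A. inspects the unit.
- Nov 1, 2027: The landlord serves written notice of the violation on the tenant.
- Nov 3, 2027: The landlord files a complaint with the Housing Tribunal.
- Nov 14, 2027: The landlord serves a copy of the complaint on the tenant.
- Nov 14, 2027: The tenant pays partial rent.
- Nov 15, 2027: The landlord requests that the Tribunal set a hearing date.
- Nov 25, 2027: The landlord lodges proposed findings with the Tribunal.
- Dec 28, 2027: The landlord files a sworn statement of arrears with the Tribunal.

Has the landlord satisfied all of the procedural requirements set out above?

Yes

(1) the permitted window runs from Sep 14, 2027 + 12 = Sep 26, 2027 to Sep 14, 2027 + 49 = Nov 2, 2027; done Nov 1, 2027 — within the window.
(2) due by Nov 1, 2027 + 45 days = Dec 16, 2027; done Nov 3, 2027 — timely.
(3) permitted from Nov 3, 2027 + 7 days = Nov 10, 2027 onward; done Nov 14, 2027, after the minimum wait.
(4) due by Nov 14, 2027 + 45 days = Dec 29, 2027; done Nov 15, 2027 — timely.
(5) the permitted window runs from Nov 15, 2027 + 7 = Nov 22, 2027 to Nov 15, 2027 + 17 = Dec 2, 2027; done Nov 25, 2027 — within the window.
(6) the permitted window runs from Nov 25, 2027 + 13 = Dec 8, 2027 to Nov 25, 2027 + 34 = Dec 29, 2027; Dec 28, 2027 falls inside that range.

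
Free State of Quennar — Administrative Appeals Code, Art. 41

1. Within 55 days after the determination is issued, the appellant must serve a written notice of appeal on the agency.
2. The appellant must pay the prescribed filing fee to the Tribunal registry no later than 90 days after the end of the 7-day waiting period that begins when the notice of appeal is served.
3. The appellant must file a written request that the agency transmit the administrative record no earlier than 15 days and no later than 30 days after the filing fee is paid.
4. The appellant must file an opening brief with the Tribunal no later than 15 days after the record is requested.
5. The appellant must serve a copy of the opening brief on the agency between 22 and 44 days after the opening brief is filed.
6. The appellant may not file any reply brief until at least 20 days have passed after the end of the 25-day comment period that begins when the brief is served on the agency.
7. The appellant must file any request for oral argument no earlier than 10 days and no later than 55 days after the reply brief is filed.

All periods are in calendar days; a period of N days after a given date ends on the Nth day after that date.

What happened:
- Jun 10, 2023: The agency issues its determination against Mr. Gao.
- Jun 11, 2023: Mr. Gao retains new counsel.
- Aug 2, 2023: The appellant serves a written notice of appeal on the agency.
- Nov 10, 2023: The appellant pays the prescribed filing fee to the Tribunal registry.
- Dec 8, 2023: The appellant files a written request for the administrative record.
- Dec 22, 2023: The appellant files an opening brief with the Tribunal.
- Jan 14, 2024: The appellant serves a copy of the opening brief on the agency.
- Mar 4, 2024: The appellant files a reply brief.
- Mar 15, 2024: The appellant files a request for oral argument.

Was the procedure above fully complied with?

No

Step 1: 55 days after Jun 10, 2023 (when the determination is issued) is Aug 4, 2023; done Aug 2, 2023 — timely.
Step 2: 90 days after Aug 9, 2023 (end of the 7-day waiting period, which began when the notice of appeal is served on Aug 2, 2023) is Nov 7, 2023; done Nov 10, 2023 — 3 days late.
That is the first point of non-compliance.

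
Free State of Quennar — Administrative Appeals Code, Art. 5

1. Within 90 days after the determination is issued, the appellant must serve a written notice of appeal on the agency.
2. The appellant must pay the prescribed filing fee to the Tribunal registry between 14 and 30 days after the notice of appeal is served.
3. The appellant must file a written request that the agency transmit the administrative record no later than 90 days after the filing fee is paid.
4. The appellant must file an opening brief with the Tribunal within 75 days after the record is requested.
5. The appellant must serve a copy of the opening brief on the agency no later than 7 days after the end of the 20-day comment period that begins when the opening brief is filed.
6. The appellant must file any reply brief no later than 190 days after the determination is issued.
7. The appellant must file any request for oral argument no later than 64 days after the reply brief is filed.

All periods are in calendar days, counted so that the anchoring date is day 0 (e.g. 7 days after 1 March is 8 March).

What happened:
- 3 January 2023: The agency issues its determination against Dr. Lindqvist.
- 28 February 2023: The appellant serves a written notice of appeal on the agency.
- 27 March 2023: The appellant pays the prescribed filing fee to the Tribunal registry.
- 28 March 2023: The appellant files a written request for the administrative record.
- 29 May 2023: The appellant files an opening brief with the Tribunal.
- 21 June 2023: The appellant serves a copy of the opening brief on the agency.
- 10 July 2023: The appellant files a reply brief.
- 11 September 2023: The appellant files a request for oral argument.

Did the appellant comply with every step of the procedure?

Yes

Step 1: 90 days after 3 January 2023 (when the determination is issued) is 3 April 2023; done 28 February 2023 — timely.
Step 2: the window is 14–30 days after 28 February 2023 (when the notice of appeal is served), so 14 March 2023 through 30 March 2023; 27 March 2023 falls inside that range.
Step 3: 90 days after 27 March 2023 (when the filing fee is paid) is 25 June 2023; done 28 March 2023 — timely.
Step 4: 75 days after 28 March 2023 (when the record is requested) is 11 June 2023; done 29 May 2023 — timely.
Step 5: 7 days after 18 June 2023 (end of the 20-day comment period, which began when the opening brief is filed on 29 May 2023) is 25 June 2023; done 21 June 2023 — timely.
Step 6: 190 days after 3 January 2023 (when the determination is issued) is 12 July 2023; 10 July 2023 is within that limit.
Step 7: 64 days after 10 July 2023 (when the reply brief is filed) is 12 September 2023; completed 11 September 2023, before the deadline.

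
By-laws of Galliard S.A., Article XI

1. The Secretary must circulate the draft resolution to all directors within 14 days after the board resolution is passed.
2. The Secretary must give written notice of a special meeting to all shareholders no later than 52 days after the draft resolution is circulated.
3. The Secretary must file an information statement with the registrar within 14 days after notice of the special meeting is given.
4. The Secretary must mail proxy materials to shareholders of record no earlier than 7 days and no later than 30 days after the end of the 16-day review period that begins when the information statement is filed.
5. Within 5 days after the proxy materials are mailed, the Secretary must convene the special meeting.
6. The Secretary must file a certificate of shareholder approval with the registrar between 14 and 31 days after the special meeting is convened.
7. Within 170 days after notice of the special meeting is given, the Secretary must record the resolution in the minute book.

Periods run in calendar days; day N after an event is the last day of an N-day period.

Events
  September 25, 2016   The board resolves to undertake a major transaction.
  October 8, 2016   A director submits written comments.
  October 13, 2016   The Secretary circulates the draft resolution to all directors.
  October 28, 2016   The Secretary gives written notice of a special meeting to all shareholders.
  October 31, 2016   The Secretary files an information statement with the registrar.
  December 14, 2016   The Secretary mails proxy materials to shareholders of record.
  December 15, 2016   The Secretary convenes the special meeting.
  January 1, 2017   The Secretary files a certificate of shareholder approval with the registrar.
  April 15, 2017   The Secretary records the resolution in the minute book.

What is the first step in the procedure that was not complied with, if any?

Step 1 — counting 14 days from September 25, 2016 (when the board resolution is passed) gives a deadline of October 9, 2016; done October 13, 2016 — 4 days late.

Step 1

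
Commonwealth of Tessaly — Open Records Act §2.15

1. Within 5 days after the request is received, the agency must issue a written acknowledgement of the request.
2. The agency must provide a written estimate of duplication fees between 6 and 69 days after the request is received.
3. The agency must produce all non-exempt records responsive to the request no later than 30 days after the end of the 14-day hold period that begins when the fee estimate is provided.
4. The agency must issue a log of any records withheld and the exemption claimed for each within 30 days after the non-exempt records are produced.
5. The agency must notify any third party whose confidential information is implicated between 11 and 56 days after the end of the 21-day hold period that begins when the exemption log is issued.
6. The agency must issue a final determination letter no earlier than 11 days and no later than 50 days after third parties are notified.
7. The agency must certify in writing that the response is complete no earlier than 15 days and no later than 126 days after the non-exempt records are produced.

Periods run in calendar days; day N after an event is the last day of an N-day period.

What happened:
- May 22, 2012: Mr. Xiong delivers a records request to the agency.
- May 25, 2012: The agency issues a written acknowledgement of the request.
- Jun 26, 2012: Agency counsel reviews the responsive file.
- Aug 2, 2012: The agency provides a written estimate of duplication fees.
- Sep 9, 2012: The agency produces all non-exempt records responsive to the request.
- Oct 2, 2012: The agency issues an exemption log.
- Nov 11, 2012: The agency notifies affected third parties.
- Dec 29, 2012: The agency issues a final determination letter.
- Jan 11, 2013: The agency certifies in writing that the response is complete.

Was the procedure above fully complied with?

No

(1) due by May 22, 2012 + 5 days = May 27, 2012; completed May 25, 2012, before the deadline.
(2) the permitted window runs from May 22, 2012 + 6 = May 28, 2012 to May 22, 2012 + 69 = Jul 30, 2012; Aug 2, 2012 is 3 days past the end of the window.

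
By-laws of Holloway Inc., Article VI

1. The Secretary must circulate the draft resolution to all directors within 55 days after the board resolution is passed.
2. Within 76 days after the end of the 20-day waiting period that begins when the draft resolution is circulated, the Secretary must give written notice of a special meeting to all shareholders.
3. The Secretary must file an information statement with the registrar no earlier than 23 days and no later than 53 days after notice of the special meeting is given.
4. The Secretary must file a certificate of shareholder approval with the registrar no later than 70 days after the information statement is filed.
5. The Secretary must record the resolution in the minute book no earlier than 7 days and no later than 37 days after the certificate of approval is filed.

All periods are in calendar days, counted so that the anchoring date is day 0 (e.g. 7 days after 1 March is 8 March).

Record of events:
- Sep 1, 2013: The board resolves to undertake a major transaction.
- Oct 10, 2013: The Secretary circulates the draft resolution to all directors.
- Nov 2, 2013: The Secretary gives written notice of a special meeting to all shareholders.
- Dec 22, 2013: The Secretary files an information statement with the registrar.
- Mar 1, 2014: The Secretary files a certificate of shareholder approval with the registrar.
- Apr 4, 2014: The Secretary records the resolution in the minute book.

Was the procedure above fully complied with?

Yes

(1) due by Sep 1, 2013 + 55 days = Oct 26, 2013; completed Oct 10, 2013, before the deadline.
(2) due by Oct 30, 2013 + 76 days = Jan 14, 2014; Nov 2, 2013 is within that limit.
(3) the permitted window runs from Nov 2, 2013 + 23 = Nov 25, 2013 to Nov 2, 2013 + 53 = Dec 25, 2013; done Dec 22, 2013 — within the window.
(4) due by Dec 22, 2013 + 70 days = Mar 2, 2014; completed Mar 1, 2014, before the deadline.
(5) the permitted window runs from Mar 1, 2014 + 7 = Mar 8, 2014 to Mar 1, 2014 + 37 = Apr 7, 2014; done Apr 4, 2014, which is between those dates.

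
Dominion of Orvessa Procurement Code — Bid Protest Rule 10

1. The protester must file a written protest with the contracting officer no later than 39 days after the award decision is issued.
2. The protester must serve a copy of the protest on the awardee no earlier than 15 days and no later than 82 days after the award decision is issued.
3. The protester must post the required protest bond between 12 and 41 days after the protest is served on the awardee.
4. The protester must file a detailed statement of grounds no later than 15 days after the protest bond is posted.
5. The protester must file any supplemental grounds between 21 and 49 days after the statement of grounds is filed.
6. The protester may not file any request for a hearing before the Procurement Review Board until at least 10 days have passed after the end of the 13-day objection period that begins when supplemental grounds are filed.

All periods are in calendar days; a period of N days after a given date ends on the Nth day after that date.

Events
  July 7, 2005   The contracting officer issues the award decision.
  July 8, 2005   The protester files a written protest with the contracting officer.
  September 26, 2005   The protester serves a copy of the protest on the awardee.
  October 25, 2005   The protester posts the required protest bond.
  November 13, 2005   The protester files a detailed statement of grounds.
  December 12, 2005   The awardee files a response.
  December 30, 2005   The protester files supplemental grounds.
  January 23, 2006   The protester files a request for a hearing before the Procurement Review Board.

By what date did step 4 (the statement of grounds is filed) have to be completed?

Step 4 runs from October 25, 2005, when the protest bond is posted. 15 days after October 25, 2005 is November 9, 2005.

November 9, 2005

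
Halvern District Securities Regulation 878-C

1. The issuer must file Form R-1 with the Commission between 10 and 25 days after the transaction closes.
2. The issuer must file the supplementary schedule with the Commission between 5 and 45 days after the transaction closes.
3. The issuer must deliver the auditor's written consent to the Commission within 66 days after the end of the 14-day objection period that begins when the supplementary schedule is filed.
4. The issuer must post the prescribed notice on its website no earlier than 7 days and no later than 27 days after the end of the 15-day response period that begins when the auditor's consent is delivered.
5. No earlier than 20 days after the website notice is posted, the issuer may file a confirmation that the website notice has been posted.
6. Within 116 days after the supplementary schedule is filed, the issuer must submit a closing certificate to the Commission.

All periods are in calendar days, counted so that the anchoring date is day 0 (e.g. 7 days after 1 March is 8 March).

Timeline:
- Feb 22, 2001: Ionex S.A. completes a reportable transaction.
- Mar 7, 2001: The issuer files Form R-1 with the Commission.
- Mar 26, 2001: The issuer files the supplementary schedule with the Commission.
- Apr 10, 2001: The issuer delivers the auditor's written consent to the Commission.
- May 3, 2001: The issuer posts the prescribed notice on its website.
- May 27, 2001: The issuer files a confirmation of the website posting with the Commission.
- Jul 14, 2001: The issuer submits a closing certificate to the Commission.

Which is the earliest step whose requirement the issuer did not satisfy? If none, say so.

(1) the permitted window runs from Feb 22, 2001 + 10 = Mar 4, 2001 to Feb 22, 2001 + 25 = Mar 19, 2001; done Mar 7, 2001, which is between those dates.
(2) the permitted window runs from Feb 22, 2001 + 5 = Feb 27, 2001 to Feb 22, 2001 + 45 = Apr 8, 2001; done Mar 26, 2001 — within the window.
(3) due by Apr 9, 2001 + 66 days = Jun 14, 2001; completed Apr 10, 2001, before the deadline.
(4) the permitted window runs from Apr 25, 2001 + 7 = May 2, 2001 to Apr 25, 2001 + 27 = May 22, 2001; May 3, 2001 falls inside that range.
(5) permitted from May 3, 2001 + 20 days = May 23, 2001 onward; done May 27, 2001 — permitted.
(6) due by Mar 26, 2001 + 116 days = Jul 20, 2001; done Jul 14, 2001 — timely.

None — every step was satisfied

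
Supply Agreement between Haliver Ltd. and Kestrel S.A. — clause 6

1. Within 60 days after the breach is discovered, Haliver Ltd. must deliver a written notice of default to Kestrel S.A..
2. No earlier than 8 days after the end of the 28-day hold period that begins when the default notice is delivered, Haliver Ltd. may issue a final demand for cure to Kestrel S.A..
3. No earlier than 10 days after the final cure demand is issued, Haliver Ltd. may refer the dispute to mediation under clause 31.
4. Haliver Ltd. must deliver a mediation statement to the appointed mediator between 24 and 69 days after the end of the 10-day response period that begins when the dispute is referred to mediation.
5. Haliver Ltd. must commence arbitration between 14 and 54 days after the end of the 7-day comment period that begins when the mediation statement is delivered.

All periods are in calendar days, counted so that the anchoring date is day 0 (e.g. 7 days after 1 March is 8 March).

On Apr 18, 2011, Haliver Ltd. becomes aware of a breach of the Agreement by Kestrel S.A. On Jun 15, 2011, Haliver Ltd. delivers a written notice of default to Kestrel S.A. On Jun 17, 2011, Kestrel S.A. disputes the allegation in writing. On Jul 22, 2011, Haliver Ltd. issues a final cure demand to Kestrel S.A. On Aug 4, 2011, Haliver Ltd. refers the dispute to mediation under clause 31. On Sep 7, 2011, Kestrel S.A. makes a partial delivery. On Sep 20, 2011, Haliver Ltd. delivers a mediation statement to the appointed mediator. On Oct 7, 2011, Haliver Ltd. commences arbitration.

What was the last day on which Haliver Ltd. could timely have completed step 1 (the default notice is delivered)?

Jun 17, 2011

Step 1 runs from Apr 18, 2011, when the breach is discovered. 60 days after Apr 18, 2011 is Jun 17, 2011.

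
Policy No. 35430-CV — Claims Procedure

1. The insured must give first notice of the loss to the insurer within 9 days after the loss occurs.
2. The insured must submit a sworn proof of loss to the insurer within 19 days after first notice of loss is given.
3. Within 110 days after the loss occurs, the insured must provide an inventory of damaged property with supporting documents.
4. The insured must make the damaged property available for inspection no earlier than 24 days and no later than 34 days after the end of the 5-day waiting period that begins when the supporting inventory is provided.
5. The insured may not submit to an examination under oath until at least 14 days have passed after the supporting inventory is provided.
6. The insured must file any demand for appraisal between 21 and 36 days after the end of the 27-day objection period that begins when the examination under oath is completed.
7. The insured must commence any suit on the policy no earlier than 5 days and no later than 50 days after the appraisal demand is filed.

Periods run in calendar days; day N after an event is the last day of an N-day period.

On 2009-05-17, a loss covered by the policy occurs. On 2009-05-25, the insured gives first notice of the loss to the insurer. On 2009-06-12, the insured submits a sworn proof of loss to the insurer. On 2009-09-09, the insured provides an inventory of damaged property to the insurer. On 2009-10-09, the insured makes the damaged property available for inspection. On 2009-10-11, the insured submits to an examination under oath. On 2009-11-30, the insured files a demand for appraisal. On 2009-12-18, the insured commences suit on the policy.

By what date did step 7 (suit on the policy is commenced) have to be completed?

2010-01-19

Step 7 runs from 2009-11-30, when the appraisal demand is filed. The window is 5–50 days after 2009-11-30; it closes on 2010-01-19.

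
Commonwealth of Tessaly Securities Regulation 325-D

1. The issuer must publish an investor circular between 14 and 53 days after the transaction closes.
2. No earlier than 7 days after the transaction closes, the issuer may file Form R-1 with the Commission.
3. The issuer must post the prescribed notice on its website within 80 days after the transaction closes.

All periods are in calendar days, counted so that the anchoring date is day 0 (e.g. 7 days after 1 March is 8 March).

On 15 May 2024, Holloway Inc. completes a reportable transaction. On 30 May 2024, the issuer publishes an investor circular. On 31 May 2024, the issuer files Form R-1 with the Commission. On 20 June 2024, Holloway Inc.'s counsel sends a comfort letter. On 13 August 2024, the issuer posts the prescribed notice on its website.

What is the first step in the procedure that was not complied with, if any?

Step 3

Step 1 — 14 and 53 days from 15 May 2024 (when the transaction closes) are 29 May 2024 and 7 July 2024 respectively; done 30 May 2024 — within the window.
Step 2 — must wait 7 days from 15 May 2024 (when the transaction closes), so not before 22 May 2024; done 31 May 2024, after the minimum wait.
Step 3 — counting 80 days from 15 May 2024 (when the transaction closes) gives a deadline of 3 August 2024; 13 August 2024 misses that deadline by 10 days.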